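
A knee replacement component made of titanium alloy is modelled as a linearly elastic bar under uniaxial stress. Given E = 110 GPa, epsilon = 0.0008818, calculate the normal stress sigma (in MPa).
Model: a linearly elastic bar under uniaxial stress, so epsilon = sigma / E.
Solve for sigma: sigma = epsilon·E.
Convert to SI units:
  E = 110 GPa = 1.1 × 10¹¹ Pa
Substitute:
  sigma = 0.0008818 × (1.1 × 10¹¹)
  sigma = 9.7 × 10⁷ Pa
Convert: sigma = 9.7 × 10⁷ Pa = 97 MPa
Final answer: sigma = 97 MPa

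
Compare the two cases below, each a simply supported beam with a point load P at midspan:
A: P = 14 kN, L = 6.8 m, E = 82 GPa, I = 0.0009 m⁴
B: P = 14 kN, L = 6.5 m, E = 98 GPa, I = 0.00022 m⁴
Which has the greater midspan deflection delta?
Model: a simply supported beam with a point load P at midspan, so delta = (P·L^3) / (48·E·I) (SI units).
  A: delta = (14000 × 6.8^3) / (48 × (8.2 × 10¹⁰) × 0.0009) = 0.001243 m = 1.243 mm
  B: delta = (14000 × 6.5^3) / (48 × (9.8 × 10¹⁰) × 0.00022) = 0.003715 m = 3.715 mm
3.715 mm > 1.243 mm, so B is larger.
Final answer: B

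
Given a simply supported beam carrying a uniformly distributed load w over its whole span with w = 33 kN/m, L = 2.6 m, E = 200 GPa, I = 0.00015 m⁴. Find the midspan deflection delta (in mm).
Model: a simply supported beam carrying a uniformly distributed load w over its whole span, so delta = (5·w·L^4) / (384·E·I).
Convert to SI units:
  w = 33 kN/m = 33000 N/m
  E = 200 GPa = 2 × 10¹¹ Pa
Substitute:
  delta = (5 × 33000 × 2.6^4) / (384 × (2 × 10¹¹) × 0.00015)
  delta = 0.0006545 m
Convert: delta = 0.0006545 m = 0.6545 mm
Final answer: delta = 0.6545 mm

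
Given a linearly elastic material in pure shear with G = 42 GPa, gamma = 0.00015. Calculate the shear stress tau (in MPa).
Model: a linearly elastic material in pure shear, so tau = G·gamma.
Convert to SI units:
  G = 42 GPa = 4.2 × 10¹⁰ Pa
Substitute:
  tau = (4.2 × 10¹⁰) × 0.00015
  tau = 6.3 × 10⁶ Pa
Convert: tau = 6.3 × 10⁶ Pa = 6.3 MPa
Final answer: tau = 6.3 MPa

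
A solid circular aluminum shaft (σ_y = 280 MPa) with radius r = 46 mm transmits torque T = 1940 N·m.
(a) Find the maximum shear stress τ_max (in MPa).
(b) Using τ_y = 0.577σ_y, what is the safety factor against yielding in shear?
(a) For a solid circular shaft, τ_max = T·r/J with J = π·r^4/2, i.e. τ_max = 2·T / (π·r^3). Convert r = 46 mm = 0.046 m.
  τ_max = (2 × 1940) / (π × 0.046^3) = 1.269 × 10⁷ Pa = 12.69 MPa
(b) τ_y = 0.577 × 280 = 161.56 MPa
  SF = τ_y/τ_max = 161.56 / 12.69 = 12.73
Final answer: (a) τ_max = 12.69 MPa, (b) SF = 12.73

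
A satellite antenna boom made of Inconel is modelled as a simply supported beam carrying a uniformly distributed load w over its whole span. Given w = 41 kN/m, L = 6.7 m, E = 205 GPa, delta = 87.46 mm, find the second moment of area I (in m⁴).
Model: a simply supported beam carrying a uniformly distributed load w over its whole span, so delta = (5·w·L^4) / (384·E·I).
Solve for I: I = (5·w·L^4) / (384·delta·E).
Convert to SI units:
  w = 41 kN/m = 41000 N/m
  E = 205 GPa = 2.05 × 10¹¹ Pa
  delta = 87.46 mm = 0.08746 m
Substitute:
  I = (5 × 41000 × 6.7^4) / (384 × 0.08746 × (2.05 × 10¹¹))
  I = 6 × 10⁻⁵ m⁴
Final answer: I = 6 × 10⁻⁵ m⁴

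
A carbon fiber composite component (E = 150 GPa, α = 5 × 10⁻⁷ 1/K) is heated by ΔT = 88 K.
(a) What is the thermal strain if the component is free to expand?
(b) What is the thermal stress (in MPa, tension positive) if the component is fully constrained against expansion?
(a) Free thermal strain ε_th = α·ΔT = (5 × 10⁻⁷) × 88 = 4.4 × 10⁻⁵
(b) Fully constrained, the expansion is suppressed, so σ = -E·α·ΔT. Convert E = 150 GPa = 1.5 × 10¹¹ Pa.
  σ = -(1.5 × 10¹¹) × (5 × 10⁻⁷) × 88 = -6.6 × 10⁶ Pa = -6.6 MPa (compressive)
Final answer: (a) ε_th = 4.4 × 10⁻⁵, (b) σ = -6.6 MPa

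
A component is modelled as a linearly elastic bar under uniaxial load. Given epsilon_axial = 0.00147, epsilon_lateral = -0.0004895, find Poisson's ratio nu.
Model: a linearly elastic bar under uniaxial load, so epsilon_lateral = -nu·epsilon_axial.
Solve for nu: nu = -epsilon_lateral / epsilon_axial.
Substitute:
  nu = -(-0.0004895) / 0.00147
  nu = 0.333
Final answer: nu = 0.333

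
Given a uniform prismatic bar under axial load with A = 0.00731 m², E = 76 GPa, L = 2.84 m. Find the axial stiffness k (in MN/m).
Model: a uniform prismatic bar under axial load, so k = (A·E) / L.
Convert to SI units:
  E = 76 GPa = 7.6 × 10¹⁰ Pa
Substitute:
  k = (0.00731 × (7.6 × 10¹⁰)) / 2.84
  k = 1.956 × 10⁸ N/m
Convert: k = 1.956 × 10⁸ N/m = 195.6 MN/m
Final answer: k = 195.6 MN/m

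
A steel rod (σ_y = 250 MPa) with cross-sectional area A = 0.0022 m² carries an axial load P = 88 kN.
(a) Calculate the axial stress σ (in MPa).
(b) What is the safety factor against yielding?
(a) Axial stress σ = P/A. Convert P = 88 kN = 88000 N.
  σ = 88000 / 0.0022 = 4 × 10⁷ Pa = 40 MPa
(b) Safety factor SF = σ_y/σ = 250 / 40 = 6.25
Final answer: (a) σ = 40 MPa, (b) SF = 6.25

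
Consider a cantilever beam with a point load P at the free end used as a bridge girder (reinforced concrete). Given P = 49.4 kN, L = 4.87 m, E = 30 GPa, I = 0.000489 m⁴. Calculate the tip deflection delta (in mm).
Model: a cantilever beam with a point load P at the free end, so delta = (P·L^3) / (3·E·I).
Convert to SI units:
  P = 49.4 kN = 49400 N
  E = 30 GPa = 3 × 10¹⁰ Pa
Substitute:
  delta = (49400 × 4.87^3) / (3 × (3 × 10¹⁰) × 0.000489)
  delta = 0.1296 m
Convert: delta = 0.1296 m = 129.6 mm
Final answer: delta = 129.6 mm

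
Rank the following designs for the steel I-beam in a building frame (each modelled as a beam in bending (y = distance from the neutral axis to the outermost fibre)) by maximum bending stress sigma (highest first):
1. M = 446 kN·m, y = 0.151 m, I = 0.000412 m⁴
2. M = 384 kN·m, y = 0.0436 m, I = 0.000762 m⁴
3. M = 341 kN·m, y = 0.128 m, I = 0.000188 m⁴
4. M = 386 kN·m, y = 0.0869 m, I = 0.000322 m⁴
Model: a beam in bending (y = distance from the neutral axis to the outermost fibre), so sigma = (M·y) / I (SI units).
  Case 1: sigma = (446000 × 0.151) / 0.000412 = 1.635 × 10⁸ Pa = 163.5 MPa
  Case 2: sigma = (384000 × 0.0436) / 0.000762 = 2.197 × 10⁷ Pa = 21.97 MPa
  Case 3: sigma = (341000 × 0.128) / 0.000188 = 2.322 × 10⁸ Pa = 232.2 MPa
  Case 4: sigma = (386000 × 0.0869) / 0.000322 = 1.042 × 10⁸ Pa = 104.2 MPa
Ordering: 232.2 MPa (case 3) > 163.5 MPa (case 1) > 104.2 MPa (case 4) > 21.97 MPa (case 2)
Final answer: 3, 1, 4, 2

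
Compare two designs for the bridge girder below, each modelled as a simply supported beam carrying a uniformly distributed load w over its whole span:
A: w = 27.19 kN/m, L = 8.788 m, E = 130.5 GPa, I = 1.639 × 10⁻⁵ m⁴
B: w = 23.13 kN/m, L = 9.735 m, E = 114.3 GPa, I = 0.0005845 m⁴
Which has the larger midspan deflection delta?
Model: a simply supported beam carrying a uniformly distributed load w over its whole span, so delta = (5·w·L^4) / (384·E·I) (SI units).
  A: delta = (5 × 27190 × 8.788^4) / (384 × (1.305 × 10¹¹) × (1.639 × 10⁻⁵)) = 0.9872 m = 987.2 mm
  B: delta = (5 × 23130 × 9.735^4) / (384 × (1.143 × 10¹¹) × 0.0005845) = 0.04049 m = 40.49 mm
987.2 mm > 40.49 mm, so A is larger.
Final answer: A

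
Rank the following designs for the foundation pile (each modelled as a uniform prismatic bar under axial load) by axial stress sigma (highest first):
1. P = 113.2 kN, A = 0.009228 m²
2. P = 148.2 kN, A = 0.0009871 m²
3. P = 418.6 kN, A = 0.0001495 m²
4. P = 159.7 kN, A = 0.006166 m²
Model: a uniform prismatic bar under axial load, so sigma = P / A (SI units).
  Case 1: sigma = 113200 / 0.009228 = 1.227 × 10⁷ Pa = 12.27 MPa
  Case 2: sigma = 148200 / 0.0009871 = 1.501 × 10⁸ Pa = 150.1 MPa
  Case 3: sigma = 418600 / 0.0001495 = 2.8 × 10⁹ Pa = 2800 MPa
  Case 4: sigma = 159700 / 0.006166 = 2.59 × 10⁷ Pa = 25.9 MPa
Ordering: 2800 MPa (case 3) > 150.1 MPa (case 2) > 25.9 MPa (case 4) > 12.27 MPa (case 1)
Final answer: 3, 2, 4, 1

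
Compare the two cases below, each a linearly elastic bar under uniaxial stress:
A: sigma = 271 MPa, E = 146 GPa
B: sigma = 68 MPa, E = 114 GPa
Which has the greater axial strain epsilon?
Model: a linearly elastic bar under uniaxial stress, so epsilon = sigma / E (SI units).
  A: epsilon = (2.71 × 10⁸) / (1.46 × 10¹¹) = 0.001856
  B: epsilon = (6.8 × 10⁷) / (1.14 × 10¹¹) = 0.0005965
0.001856 > 0.0005965, so A is larger.
Final answer: A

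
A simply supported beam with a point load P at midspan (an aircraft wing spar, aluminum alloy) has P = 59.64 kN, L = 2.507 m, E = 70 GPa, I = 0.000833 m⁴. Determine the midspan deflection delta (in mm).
Model: a simply supported beam with a point load P at midspan, so delta = (P·L^3) / (48·E·I).
Convert to SI units:
  P = 59.64 kN = 59640 N
  E = 70 GPa = 7 × 10¹⁰ Pa
Substitute:
  delta = (59640 × 2.507^3) / (48 × (7 × 10¹⁰) × 0.000833)
  delta = 0.0003358 m
Convert: delta = 0.0003358 m = 0.3358 mm
Final answer: delta = 0.3358 mm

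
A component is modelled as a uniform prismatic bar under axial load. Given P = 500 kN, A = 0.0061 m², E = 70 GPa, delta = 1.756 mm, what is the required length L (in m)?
Model: a uniform prismatic bar under axial load, so delta = (P·L) / (A·E).
Solve for L: L = (delta·A·E) / P.
Convert to SI units:
  P = 500 kN = 500000 N
  E = 70 GPa = 7 × 10¹⁰ Pa
  delta = 1.756 mm = 0.001756 m
Substitute:
  L = (0.001756 × 0.0061 × (7 × 10¹⁰)) / 500000
  L = 1.5 m
Final answer: L = 1.5 m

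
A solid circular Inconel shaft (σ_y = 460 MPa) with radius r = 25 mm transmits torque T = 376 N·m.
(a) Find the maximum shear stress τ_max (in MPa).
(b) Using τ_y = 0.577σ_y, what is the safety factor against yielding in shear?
(a) For a solid circular shaft, τ_max = T·r/J with J = π·r^4/2, i.e. τ_max = 2·T / (π·r^3). Convert r = 25 mm = 0.025 m.
  τ_max = (2 × 376) / (π × 0.025^3) = 1.532 × 10⁷ Pa = 15.32 MPa
(b) τ_y = 0.577 × 460 = 265.42 MPa
  SF = τ_y/τ_max = 265.42 / 15.32 = 17.33
Final answer: (a) τ_max = 15.32 MPa, (b) SF = 17.33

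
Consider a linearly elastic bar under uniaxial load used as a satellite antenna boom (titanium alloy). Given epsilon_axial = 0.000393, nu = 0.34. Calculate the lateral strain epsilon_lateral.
Model: a linearly elastic bar under uniaxial load, so epsilon_lateral = -nu·epsilon_axial.
Substitute:
  epsilon_lateral = -(0.34 × 0.000393)
  epsilon_lateral = -0.0001336
Final answer: epsilon_lateral = -0.0001336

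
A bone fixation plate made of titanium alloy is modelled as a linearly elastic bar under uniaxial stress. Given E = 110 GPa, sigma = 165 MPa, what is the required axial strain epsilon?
Model: a linearly elastic bar under uniaxial stress, so sigma = E·epsilon.
Solve for epsilon: epsilon = sigma / E.
Convert to SI units:
  E = 110 GPa = 1.1 × 10¹¹ Pa
  sigma = 165 MPa = 1.65 × 10⁸ Pa
Substitute:
  epsilon = (1.65 × 10⁸) / (1.1 × 10¹¹)
  epsilon = 0.0015
Final answer: epsilon = 0.0015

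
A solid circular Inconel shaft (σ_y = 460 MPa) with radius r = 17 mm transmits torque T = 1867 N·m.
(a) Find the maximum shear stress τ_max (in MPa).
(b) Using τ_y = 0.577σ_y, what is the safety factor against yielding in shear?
(a) For a solid circular shaft, τ_max = T·r/J with J = π·r^4/2, i.e. τ_max = 2·T / (π·r^3). Convert r = 17 mm = 0.017 m.
  τ_max = (2 × 1867) / (π × 0.017^3) = 2.419 × 10⁸ Pa = 241.9 MPa
(b) τ_y = 0.577 × 460 = 265.42 MPa
  SF = τ_y/τ_max = 265.42 / 241.9 = 1.097
Final answer: (a) τ_max = 241.9 MPa, (b) SF = 1.097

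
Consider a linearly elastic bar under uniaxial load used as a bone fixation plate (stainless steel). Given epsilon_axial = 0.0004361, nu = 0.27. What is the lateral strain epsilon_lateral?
Model: a linearly elastic bar under uniaxial load, so epsilon_lateral = -nu·epsilon_axial.
Substitute:
  epsilon_lateral = -(0.27 × 0.0004361)
  epsilon_lateral = -0.0001177
Final answer: epsilon_lateral = -0.0001177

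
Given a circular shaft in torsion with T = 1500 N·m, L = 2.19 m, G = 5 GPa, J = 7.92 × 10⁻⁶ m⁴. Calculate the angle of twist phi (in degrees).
Model: a circular shaft in torsion, so phi = (T·L) / (G·J).
Convert to SI units:
  G = 5 GPa = 5 × 10⁹ Pa
Substitute:
  phi = (1500 × 2.19) / ((5 × 10⁹) × (7.92 × 10⁻⁶))
  phi = 0.08295 rad
Convert to degrees: phi = 0.08295 × 180/π = 4.753°
Final answer: phi = 4.753°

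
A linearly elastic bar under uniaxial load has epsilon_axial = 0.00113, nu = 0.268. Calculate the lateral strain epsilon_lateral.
Model: a linearly elastic bar under uniaxial load, so epsilon_lateral = -nu·epsilon_axial.
Substitute:
  epsilon_lateral = -(0.268 × 0.00113)
  epsilon_lateral = -0.0003028
Final answer: epsilon_lateral = -0.0003028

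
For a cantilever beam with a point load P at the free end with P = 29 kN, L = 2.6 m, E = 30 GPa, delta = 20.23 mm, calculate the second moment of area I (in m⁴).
Model: a cantilever beam with a point load P at the free end, so delta = (P·L^3) / (3·E·I).
Solve for I: I = (P·L^3) / (3·delta·E).
Convert to SI units:
  P = 29 kN = 29000 N
  E = 30 GPa = 3 × 10¹⁰ Pa
  delta = 20.23 mm = 0.02023 m
Substitute:
  I = (29000 × 2.6^3) / (3 × 0.02023 × (3 × 10¹⁰))
  I = 0.0002799 m⁴
Final answer: I = 0.0002799 m⁴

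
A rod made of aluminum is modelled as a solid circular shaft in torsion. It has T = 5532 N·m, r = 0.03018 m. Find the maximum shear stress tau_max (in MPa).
Model: a solid circular shaft in torsion, so tau_max = (2·T) / (π·r^3).
Substitute:
  tau_max = (2 × 5532) / (π × 0.03018^3)
  tau_max = 1.281 × 10⁸ Pa
Convert: tau_max = 1.281 × 10⁸ Pa = 128.1 MPa
Final answer: tau_max = 128.1 MPa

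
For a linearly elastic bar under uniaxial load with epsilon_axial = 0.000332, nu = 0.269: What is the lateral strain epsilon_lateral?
Model: a linearly elastic bar under uniaxial load, so epsilon_lateral = -nu·epsilon_axial.
Substitute:
  epsilon_lateral = -(0.269 × 0.000332)
  epsilon_lateral = -8.931 × 10⁻⁵
Final answer: epsilon_lateral = -8.931 × 10⁻⁵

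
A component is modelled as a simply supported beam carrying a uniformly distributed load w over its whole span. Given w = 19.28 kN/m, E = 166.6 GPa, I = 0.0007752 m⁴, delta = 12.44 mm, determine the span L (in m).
Model: a simply supported beam carrying a uniformly distributed load w over its whole span, so delta = (5·w·L^4) / (384·E·I).
Solve for L: L = ((384·delta·E·I) / (5·w))^(1/4).
Convert to SI units:
  w = 19.28 kN/m = 19280 N/m
  E = 166.6 GPa = 1.666 × 10¹¹ Pa
  delta = 12.44 mm = 0.01244 m
Substitute:
  L = ((384 × 0.01244 × (1.666 × 10¹¹) × 0.0007752) / (5 × 19280))^(1/4)
  L = 8.944 m
Final answer: L = 8.944 m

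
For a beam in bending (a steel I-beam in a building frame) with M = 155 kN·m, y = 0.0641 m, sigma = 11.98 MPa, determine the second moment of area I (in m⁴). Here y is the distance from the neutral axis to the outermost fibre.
Model: a beam in bending, so sigma = (M·y) / I.
Solve for I: I = (M·y) / sigma.
Convert to SI units:
  M = 155 kN·m = 155000 N·m
  sigma = 11.98 MPa = 1.198 × 10⁷ Pa
Substitute:
  I = (155000 × 0.0641) / (1.198 × 10⁷)
  I = 0.0008293 m⁴
Final answer: I = 0.0008293 m⁴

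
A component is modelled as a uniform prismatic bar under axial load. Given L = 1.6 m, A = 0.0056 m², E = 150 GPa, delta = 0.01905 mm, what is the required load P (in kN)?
Model: a uniform prismatic bar under axial load, so delta = (P·L) / (A·E).
Solve for P: P = (delta·A·E) / L.
Convert to SI units:
  E = 150 GPa = 1.5 × 10¹¹ Pa
  delta = 0.01905 mm = 1.905 × 10⁻⁵ m
Substitute:
  P = ((1.905 × 10⁻⁵) × 0.0056 × (1.5 × 10¹¹)) / 1.6
  P = 10000 N
Convert: P = 10000 N = 10 kN
Final answer: P = 10 kN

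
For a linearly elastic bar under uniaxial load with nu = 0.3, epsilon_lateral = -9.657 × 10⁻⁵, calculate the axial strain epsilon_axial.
Model: a linearly elastic bar under uniaxial load, so epsilon_lateral = -nu·epsilon_axial.
Solve for epsilon_axial: epsilon_axial = -epsilon_lateral / nu.
Substitute:
  epsilon_axial = -(-9.657 × 10⁻⁵) / 0.3
  epsilon_axial = 0.0003219
Final answer: epsilon_axial = 0.0003219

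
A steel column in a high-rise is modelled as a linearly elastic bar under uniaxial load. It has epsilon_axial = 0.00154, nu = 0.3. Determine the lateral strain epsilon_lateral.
Model: a linearly elastic bar under uniaxial load, so epsilon_lateral = -nu·epsilon_axial.
Substitute:
  epsilon_lateral = -(0.3 × 0.00154)
  epsilon_lateral = -0.000462
Final answer: epsilon_lateral = -0.000462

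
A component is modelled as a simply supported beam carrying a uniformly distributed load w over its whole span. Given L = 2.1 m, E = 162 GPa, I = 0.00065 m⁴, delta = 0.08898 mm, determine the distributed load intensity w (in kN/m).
Model: a simply supported beam carrying a uniformly distributed load w over its whole span, so delta = (5·w·L^4) / (384·E·I).
Solve for w: w = (384·delta·E·I) / (5·L^4).
Convert to SI units:
  E = 162 GPa = 1.62 × 10¹¹ Pa
  delta = 0.08898 mm = 8.898 × 10⁻⁵ m
Substitute:
  w = (384 × (8.898 × 10⁻⁵) × (1.62 × 10¹¹) × 0.00065) / (5 × 2.1^4)
  w = 37000 N/m
Convert: w = 37000 N/m = 37 kN/m
Final answer: w = 37 kN/m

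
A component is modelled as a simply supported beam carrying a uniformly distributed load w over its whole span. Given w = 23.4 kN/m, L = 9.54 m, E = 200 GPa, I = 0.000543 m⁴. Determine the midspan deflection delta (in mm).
Model: a simply supported beam carrying a uniformly distributed load w over its whole span, so delta = (5·w·L^4) / (384·E·I).
Convert to SI units:
  w = 23.4 kN/m = 23400 N/m
  E = 200 GPa = 2 × 10¹¹ Pa
Substitute:
  delta = (5 × 23400 × 9.54^4) / (384 × (2 × 10¹¹) × 0.000543)
  delta = 0.02324 m
Convert: delta = 0.02324 m = 23.24 mm
Final answer: delta = 23.24 mm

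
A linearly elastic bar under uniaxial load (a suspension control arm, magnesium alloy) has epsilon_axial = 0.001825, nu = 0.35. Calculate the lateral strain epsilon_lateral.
Model: a linearly elastic bar under uniaxial load, so epsilon_lateral = -nu·epsilon_axial.
Substitute:
  epsilon_lateral = -(0.35 × 0.001825)
  epsilon_lateral = -0.0006387
Final answer: epsilon_lateral = -0.0006387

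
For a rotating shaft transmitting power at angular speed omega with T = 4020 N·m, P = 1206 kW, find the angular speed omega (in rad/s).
Model: a rotating shaft transmitting power at angular speed omega, so P = T·omega.
Solve for omega: omega = P / T.
Convert to SI units:
  P = 1206 kW = 1.206 × 10⁶ W
Substitute:
  omega = (1.206 × 10⁶) / 4020
  omega = 300 rad/s
Final answer: omega = 300 rad/s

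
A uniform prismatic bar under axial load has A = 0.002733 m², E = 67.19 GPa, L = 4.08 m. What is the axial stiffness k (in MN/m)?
Model: a uniform prismatic bar under axial load, so k = (A·E) / L.
Convert to SI units:
  E = 67.19 GPa = 6.719 × 10¹⁰ Pa
Substitute:
  k = (0.002733 × (6.719 × 10¹⁰)) / 4.08
  k = 4.501 × 10⁷ N/m
Convert: k = 4.501 × 10⁷ N/m = 45.01 MN/m
Final answer: k = 45.01 MN/m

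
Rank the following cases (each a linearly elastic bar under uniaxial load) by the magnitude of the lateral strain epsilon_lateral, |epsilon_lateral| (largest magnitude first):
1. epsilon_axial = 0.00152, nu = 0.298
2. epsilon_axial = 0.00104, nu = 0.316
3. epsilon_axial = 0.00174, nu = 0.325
Model: a linearly elastic bar under uniaxial load, so epsilon_lateral = -nu·epsilon_axial (SI units).
  Case 1: epsilon_lateral = -(0.298 × 0.00152) = -0.000453
  Case 2: epsilon_lateral = -(0.316 × 0.00104) = -0.0003286
  Case 3: epsilon_lateral = -(0.325 × 0.00174) = -0.0005655
Ordering by |epsilon_lateral|: 0.0005655 (case 3) > 0.000453 (case 1) > 0.0003286 (case 2)
Final answer: 3, 1, 2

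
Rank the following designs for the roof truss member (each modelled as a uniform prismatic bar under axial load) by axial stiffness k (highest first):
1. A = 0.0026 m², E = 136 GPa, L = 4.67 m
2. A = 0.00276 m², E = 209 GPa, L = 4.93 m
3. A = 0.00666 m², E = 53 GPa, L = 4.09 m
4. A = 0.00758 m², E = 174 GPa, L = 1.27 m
Model: a uniform prismatic bar under axial load, so k = (A·E) / L (SI units).
  Case 1: k = (0.0026 × (1.36 × 10¹¹)) / 4.67 = 7.572 × 10⁷ N/m = 75.72 MN/m
  Case 2: k = (0.00276 × (2.09 × 10¹¹)) / 4.93 = 1.17 × 10⁸ N/m = 117 MN/m
  Case 3: k = (0.00666 × (5.3 × 10¹⁰)) / 4.09 = 8.63 × 10⁷ N/m = 86.3 MN/m
  Case 4: k = (0.00758 × (1.74 × 10¹¹)) / 1.27 = 1.039 × 10⁹ N/m = 1039 MN/m
Ordering: 1039 MN/m (case 4) > 117 MN/m (case 2) > 86.3 MN/m (case 3) > 75.72 MN/m (case 1)
Final answer: 4, 2, 3, 1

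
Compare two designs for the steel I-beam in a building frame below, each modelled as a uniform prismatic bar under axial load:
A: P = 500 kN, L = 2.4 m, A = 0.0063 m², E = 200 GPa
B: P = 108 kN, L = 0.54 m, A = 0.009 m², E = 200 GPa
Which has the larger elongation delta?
Model: a uniform prismatic bar under axial load, so delta = (P·L) / (A·E) (SI units).
  A: delta = (500000 × 2.4) / (0.0063 × (2 × 10¹¹)) = 0.0009524 m = 0.9524 mm
  B: delta = (108000 × 0.54) / (0.009 × (2 × 10¹¹)) = 3.24 × 10⁻⁵ m = 0.0324 mm
0.9524 mm > 0.0324 mm, so A is larger.
Final answer: A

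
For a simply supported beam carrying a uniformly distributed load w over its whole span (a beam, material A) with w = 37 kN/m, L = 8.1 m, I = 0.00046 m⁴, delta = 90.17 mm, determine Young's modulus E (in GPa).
Model: a simply supported beam carrying a uniformly distributed load w over its whole span, so delta = (5·w·L^4) / (384·E·I).
Solve for E: E = (5·w·L^4) / (384·delta·I).
Convert to SI units:
  w = 37 kN/m = 37000 N/m
  delta = 90.17 mm = 0.09017 m
Substitute:
  E = (5 × 37000 × 8.1^4) / (384 × 0.09017 × 0.00046)
  E = 5 × 10¹⁰ Pa
Convert: E = 5 × 10¹⁰ Pa = 50 GPa
Final answer: E = 50 GPa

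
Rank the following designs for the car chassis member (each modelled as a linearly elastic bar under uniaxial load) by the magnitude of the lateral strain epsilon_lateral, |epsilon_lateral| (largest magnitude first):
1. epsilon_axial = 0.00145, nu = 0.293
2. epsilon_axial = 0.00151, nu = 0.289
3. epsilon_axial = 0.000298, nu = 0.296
Model: a linearly elastic bar under uniaxial load, so epsilon_lateral = -nu·epsilon_axial (SI units).
  Case 1: epsilon_lateral = -(0.293 × 0.00145) = -0.0004248
  Case 2: epsilon_lateral = -(0.289 × 0.00151) = -0.0004364
  Case 3: epsilon_lateral = -(0.296 × 0.000298) = -8.821 × 10⁻⁵
Ordering by |epsilon_lateral|: 0.0004364 (case 2) > 0.0004248 (case 1) > 8.821 × 10⁻⁵ (case 3)
Final answer: 2, 1, 3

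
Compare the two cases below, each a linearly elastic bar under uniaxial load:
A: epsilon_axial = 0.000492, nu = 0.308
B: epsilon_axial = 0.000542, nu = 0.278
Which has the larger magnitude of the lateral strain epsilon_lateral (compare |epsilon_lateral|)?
Model: a linearly elastic bar under uniaxial load, so epsilon_lateral = -nu·epsilon_axial (SI units).
  A: epsilon_lateral = -(0.308 × 0.000492) = -0.0001515
  B: epsilon_lateral = -(0.278 × 0.000542) = -0.0001507
|epsilon_lateral|: A = 0.0001515, B = 0.0001507, so A is larger in magnitude.
Final answer: A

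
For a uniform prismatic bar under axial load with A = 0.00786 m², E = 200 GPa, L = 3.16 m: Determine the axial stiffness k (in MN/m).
Model: a uniform prismatic bar under axial load, so k = (A·E) / L.
Convert to SI units:
  E = 200 GPa = 2 × 10¹¹ Pa
Substitute:
  k = (0.00786 × (2 × 10¹¹)) / 3.16
  k = 4.975 × 10⁸ N/m
Convert: k = 4.975 × 10⁸ N/m = 497.5 MN/m
Final answer: k = 497.5 MN/m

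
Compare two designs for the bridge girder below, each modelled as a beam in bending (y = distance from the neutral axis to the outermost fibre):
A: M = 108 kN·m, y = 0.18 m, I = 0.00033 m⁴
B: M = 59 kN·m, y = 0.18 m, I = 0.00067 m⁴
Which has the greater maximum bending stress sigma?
Model: a beam in bending (y = distance from the neutral axis to the outermost fibre), so sigma = (M·y) / I (SI units).
  A: sigma = (108000 × 0.18) / 0.00033 = 5.891 × 10⁷ Pa = 58.91 MPa
  B: sigma = (59000 × 0.18) / 0.00067 = 1.585 × 10⁷ Pa = 15.85 MPa
58.91 MPa > 15.85 MPa, so A is larger.
Final answer: A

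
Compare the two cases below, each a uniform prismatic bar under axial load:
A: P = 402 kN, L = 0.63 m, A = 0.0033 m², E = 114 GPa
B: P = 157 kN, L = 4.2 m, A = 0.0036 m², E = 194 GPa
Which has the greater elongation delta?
Model: a uniform prismatic bar under axial load, so delta = (P·L) / (A·E) (SI units).
  A: delta = (402000 × 0.63) / (0.0033 × (1.14 × 10¹¹)) = 0.0006732 m = 0.6732 mm
  B: delta = (157000 × 4.2) / (0.0036 × (1.94 × 10¹¹)) = 0.0009442 m = 0.9442 mm
0.9442 mm > 0.6732 mm, so B is larger.
Final answer: B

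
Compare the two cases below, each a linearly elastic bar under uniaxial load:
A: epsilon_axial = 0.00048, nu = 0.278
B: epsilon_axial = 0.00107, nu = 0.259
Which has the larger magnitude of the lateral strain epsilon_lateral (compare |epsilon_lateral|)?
Model: a linearly elastic bar under uniaxial load, so epsilon_lateral = -nu·epsilon_axial (SI units).
  A: epsilon_lateral = -(0.278 × 0.00048) = -0.0001334
  B: epsilon_lateral = -(0.259 × 0.00107) = -0.0002771
|epsilon_lateral|: A = 0.0001334, B = 0.0002771, so B is larger in magnitude.
Final answer: B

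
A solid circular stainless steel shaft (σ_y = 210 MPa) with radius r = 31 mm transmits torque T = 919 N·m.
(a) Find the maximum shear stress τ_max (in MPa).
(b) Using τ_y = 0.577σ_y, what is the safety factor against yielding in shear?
(a) For a solid circular shaft, τ_max = T·r/J with J = π·r^4/2, i.e. τ_max = 2·T / (π·r^3). Convert r = 31 mm = 0.031 m.
  τ_max = (2 × 919) / (π × 0.031^3) = 1.964 × 10⁷ Pa = 19.64 MPa
(b) τ_y = 0.577 × 210 = 121.17 MPa
  SF = τ_y/τ_max = 121.17 / 19.64 = 6.17
Final answer: (a) τ_max = 19.64 MPa, (b) SF = 6.17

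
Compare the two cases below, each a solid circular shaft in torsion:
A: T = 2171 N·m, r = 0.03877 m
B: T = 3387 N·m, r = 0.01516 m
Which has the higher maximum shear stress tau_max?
Model: a solid circular shaft in torsion, so tau_max = (2·T) / (π·r^3) (SI units).
  A: tau_max = (2 × 2171) / (π × 0.03877^3) = 2.372 × 10⁷ Pa = 23.72 MPa
  B: tau_max = (2 × 3387) / (π × 0.01516^3) = 6.189 × 10⁸ Pa = 618.9 MPa
618.9 MPa > 23.72 MPa, so B is larger.
Final answer: B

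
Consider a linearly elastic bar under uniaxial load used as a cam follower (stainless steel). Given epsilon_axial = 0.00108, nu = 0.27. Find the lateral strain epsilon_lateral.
Model: a linearly elastic bar under uniaxial load, so epsilon_lateral = -nu·epsilon_axial.
Substitute:
  epsilon_lateral = -(0.27 × 0.00108)
  epsilon_lateral = -0.0002916
Final answer: epsilon_lateral = -0.0002916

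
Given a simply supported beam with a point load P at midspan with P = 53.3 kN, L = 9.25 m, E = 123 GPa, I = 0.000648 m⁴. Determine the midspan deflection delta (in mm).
Model: a simply supported beam with a point load P at midspan, so delta = (P·L^3) / (48·E·I).
Convert to SI units:
  P = 53.3 kN = 53300 N
  E = 123 GPa = 1.23 × 10¹¹ Pa
Substitute:
  delta = (53300 × 9.25^3) / (48 × (1.23 × 10¹¹) × 0.000648)
  delta = 0.01103 m
Convert: delta = 0.01103 m = 11.03 mm
Final answer: delta = 11.03 mm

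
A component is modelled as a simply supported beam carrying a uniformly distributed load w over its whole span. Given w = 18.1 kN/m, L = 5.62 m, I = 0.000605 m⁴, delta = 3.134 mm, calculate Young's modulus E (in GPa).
Model: a simply supported beam carrying a uniformly distributed load w over its whole span, so delta = (5·w·L^4) / (384·E·I).
Solve for E: E = (5·w·L^4) / (384·delta·I).
Convert to SI units:
  w = 18.1 kN/m = 18100 N/m
  delta = 3.134 mm = 0.003134 m
Substitute:
  E = (5 × 18100 × 5.62^4) / (384 × 0.003134 × 0.000605)
  E = 1.24 × 10¹¹ Pa
Convert: E = 1.24 × 10¹¹ Pa = 124 GPa
Final answer: E = 124 GPa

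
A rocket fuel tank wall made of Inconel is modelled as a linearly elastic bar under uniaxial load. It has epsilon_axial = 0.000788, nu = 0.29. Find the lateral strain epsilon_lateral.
Model: a linearly elastic bar under uniaxial load, so epsilon_lateral = -nu·epsilon_axial.
Substitute:
  epsilon_lateral = -(0.29 × 0.000788)
  epsilon_lateral = -0.0002285
Final answer: epsilon_lateral = -0.0002285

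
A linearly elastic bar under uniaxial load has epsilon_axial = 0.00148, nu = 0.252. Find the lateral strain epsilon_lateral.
Model: a linearly elastic bar under uniaxial load, so epsilon_lateral = -nu·epsilon_axial.
Substitute:
  epsilon_lateral = -(0.252 × 0.00148)
  epsilon_lateral = -0.000373
Final answer: epsilon_lateral = -0.000373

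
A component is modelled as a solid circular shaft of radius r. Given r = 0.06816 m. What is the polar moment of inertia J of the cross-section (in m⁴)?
Model: a solid circular shaft of radius r, so J = (π·r^4) / 2.
Substitute:
  J = (π × 0.06816^4) / 2
  J = 3.39 × 10⁻⁵ m⁴
Final answer: J = 3.39 × 10⁻⁵ m⁴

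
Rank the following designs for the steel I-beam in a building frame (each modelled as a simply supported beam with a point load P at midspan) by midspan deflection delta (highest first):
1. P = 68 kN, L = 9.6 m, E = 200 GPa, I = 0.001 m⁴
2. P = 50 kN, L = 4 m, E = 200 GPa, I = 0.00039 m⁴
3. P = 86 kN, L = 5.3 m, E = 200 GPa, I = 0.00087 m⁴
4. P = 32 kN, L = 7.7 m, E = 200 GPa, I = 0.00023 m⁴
Model: a simply supported beam with a point load P at midspan, so delta = (P·L^3) / (48·E·I) (SI units).
  Case 1: delta = (68000 × 9.6^3) / (48 × (2 × 10¹¹) × 0.001) = 0.006267 m = 6.267 mm
  Case 2: delta = (50000 × 4^3) / (48 × (2 × 10¹¹) × 0.00039) = 0.0008547 m = 0.8547 mm
  Case 3: delta = (86000 × 5.3^3) / (48 × (2 × 10¹¹) × 0.00087) = 0.001533 m = 1.533 mm
  Case 4: delta = (32000 × 7.7^3) / (48 × (2 × 10¹¹) × 0.00023) = 0.006616 m = 6.616 mm
Ordering: 6.616 mm (case 4) > 6.267 mm (case 1) > 1.533 mm (case 3) > 0.8547 mm (case 2)
Final answer: 4, 1, 3, 2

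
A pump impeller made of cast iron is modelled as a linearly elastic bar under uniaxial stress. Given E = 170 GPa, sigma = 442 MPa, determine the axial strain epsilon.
Model: a linearly elastic bar under uniaxial stress, so sigma = E·epsilon.
Solve for epsilon: epsilon = sigma / E.
Convert to SI units:
  E = 170 GPa = 1.7 × 10¹¹ Pa
  sigma = 442 MPa = 4.42 × 10⁸ Pa
Substitute:
  epsilon = (4.42 × 10⁸) / (1.7 × 10¹¹)
  epsilon = 0.0026
Final answer: epsilon = 0.0026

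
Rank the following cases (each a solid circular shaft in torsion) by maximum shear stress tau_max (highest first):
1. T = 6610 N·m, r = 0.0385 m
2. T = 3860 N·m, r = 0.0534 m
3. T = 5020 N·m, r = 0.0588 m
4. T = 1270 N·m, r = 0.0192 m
Model: a solid circular shaft in torsion, so tau_max = (2·T) / (π·r^3) (SI units).
  Case 1: tau_max = (2 × 6610) / (π × 0.0385^3) = 7.374 × 10⁷ Pa = 73.74 MPa
  Case 2: tau_max = (2 × 3860) / (π × 0.0534^3) = 1.614 × 10⁷ Pa = 16.14 MPa
  Case 3: tau_max = (2 × 5020) / (π × 0.0588^3) = 1.572 × 10⁷ Pa = 15.72 MPa
  Case 4: tau_max = (2 × 1270) / (π × 0.0192^3) = 1.142 × 10⁸ Pa = 114.2 MPa
Ordering: 114.2 MPa (case 4) > 73.74 MPa (case 1) > 16.14 MPa (case 2) > 15.72 MPa (case 3)
Final answer: 4, 1, 2, 3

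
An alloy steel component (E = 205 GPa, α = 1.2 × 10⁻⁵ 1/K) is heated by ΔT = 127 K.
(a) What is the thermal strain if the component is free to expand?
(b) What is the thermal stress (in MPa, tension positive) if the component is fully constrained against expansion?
(a) Free thermal strain ε_th = α·ΔT = (1.2 × 10⁻⁵) × 127 = 0.001524
(b) Fully constrained, the expansion is suppressed, so σ = -E·α·ΔT. Convert E = 205 GPa = 2.05 × 10¹¹ Pa.
  σ = -(2.05 × 10¹¹) × (1.2 × 10⁻⁵) × 127 = -3.124 × 10⁸ Pa = -312.4 MPa (compressive)
Final answer: (a) ε_th = 0.001524, (b) σ = -312.4 MPa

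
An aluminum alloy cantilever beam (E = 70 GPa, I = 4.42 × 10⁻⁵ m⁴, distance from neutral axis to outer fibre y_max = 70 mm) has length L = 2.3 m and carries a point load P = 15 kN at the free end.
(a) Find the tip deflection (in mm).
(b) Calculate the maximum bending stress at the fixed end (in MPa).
(a) Tip deflection of a cantilever with an end point load: δ = P·L^3 / (3·E·I). Convert P = 15 kN = 15000 N, E = 70 GPa = 7 × 10¹⁰ Pa.
  δ = (15000 × 2.3^3) / (3 × (7 × 10¹⁰) × (4.42 × 10⁻⁵)) = 0.01966 m = 19.66 mm
(b) Maximum bending moment at the fixed end: M = P·L = 15000 × 2.3 = 34500 N·m. Convert y_max = 70 mm = 0.07 m.
  σ = M·y_max / I = (34500 × 0.07) / (4.42 × 10⁻⁵) = 5.464 × 10⁷ Pa = 54.64 MPa
Final answer: (a) δ = 19.66 mm, (b) σ = 54.64 MPa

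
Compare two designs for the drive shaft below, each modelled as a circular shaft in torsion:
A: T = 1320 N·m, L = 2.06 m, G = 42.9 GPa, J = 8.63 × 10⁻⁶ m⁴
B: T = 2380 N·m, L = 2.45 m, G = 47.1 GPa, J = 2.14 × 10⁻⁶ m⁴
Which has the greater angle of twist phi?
Model: a circular shaft in torsion, so phi = (T·L) / (G·J) (SI units).
  A: phi = (1320 × 2.06) / ((4.29 × 10¹⁰) × (8.63 × 10⁻⁶)) = 0.007345 rad = 0.4208°
  B: phi = (2380 × 2.45) / ((4.71 × 10¹⁰) × (2.14 × 10⁻⁶)) = 0.05785 rad = 3.315°
3.315° > 0.4208°, so B is larger.
Final answer: B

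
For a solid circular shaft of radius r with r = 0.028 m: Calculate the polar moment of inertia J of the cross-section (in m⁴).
Model: a solid circular shaft of radius r, so J = (π·r^4) / 2.
Substitute:
  J = (π × 0.028^4) / 2
  J = 9.655 × 10⁻⁷ m⁴
Final answer: J = 9.655 × 10⁻⁷ m⁴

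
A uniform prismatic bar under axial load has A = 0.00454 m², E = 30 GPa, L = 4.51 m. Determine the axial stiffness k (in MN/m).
Model: a uniform prismatic bar under axial load, so k = (A·E) / L.
Convert to SI units:
  E = 30 GPa = 3 × 10¹⁰ Pa
Substitute:
  k = (0.00454 × (3 × 10¹⁰)) / 4.51
  k = 3.02 × 10⁷ N/m
Convert: k = 3.02 × 10⁷ N/m = 30.2 MN/m
Final answer: k = 30.2 MN/m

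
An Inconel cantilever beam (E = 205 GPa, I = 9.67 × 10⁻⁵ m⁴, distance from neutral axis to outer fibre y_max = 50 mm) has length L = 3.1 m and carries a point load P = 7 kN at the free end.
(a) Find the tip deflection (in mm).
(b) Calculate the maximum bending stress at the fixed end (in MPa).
(a) Tip deflection of a cantilever with an end point load: δ = P·L^3 / (3·E·I). Convert P = 7 kN = 7000 N, E = 205 GPa = 2.05 × 10¹¹ Pa.
  δ = (7000 × 3.1^3) / (3 × (2.05 × 10¹¹) × (9.67 × 10⁻⁵)) = 0.003507 m = 3.507 mm
(b) Maximum bending moment at the fixed end: M = P·L = 7000 × 3.1 = 21700 N·m. Convert y_max = 50 mm = 0.05 m.
  σ = M·y_max / I = (21700 × 0.05) / (9.67 × 10⁻⁵) = 1.122 × 10⁷ Pa = 11.22 MPa
Final answer: (a) δ = 3.507 mm, (b) σ = 11.22 MPa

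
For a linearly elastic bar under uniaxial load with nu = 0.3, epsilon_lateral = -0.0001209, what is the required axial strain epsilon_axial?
Model: a linearly elastic bar under uniaxial load, so epsilon_lateral = -nu·epsilon_axial.
Solve for epsilon_axial: epsilon_axial = -epsilon_lateral / nu.
Substitute:
  epsilon_axial = -(-0.0001209) / 0.3
  epsilon_axial = 0.000403
Final answer: epsilon_axial = 0.000403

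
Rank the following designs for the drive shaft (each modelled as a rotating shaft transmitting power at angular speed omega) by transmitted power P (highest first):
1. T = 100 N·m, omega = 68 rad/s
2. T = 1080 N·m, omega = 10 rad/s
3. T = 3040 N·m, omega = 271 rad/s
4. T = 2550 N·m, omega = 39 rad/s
Model: a rotating shaft transmitting power at angular speed omega, so P = T·omega (SI units).
  Case 1: P = 100 × 68 = 6800 W = 6.8 kW
  Case 2: P = 1080 × 10 = 10800 W = 10.8 kW
  Case 3: P = 3040 × 271 = 823800 W = 823.8 kW
  Case 4: P = 2550 × 39 = 99450 W = 99.45 kW
Ordering: 823.8 kW (case 3) > 99.45 kW (case 4) > 10.8 kW (case 2) > 6.8 kW (case 1)
Final answer: 3, 4, 2, 1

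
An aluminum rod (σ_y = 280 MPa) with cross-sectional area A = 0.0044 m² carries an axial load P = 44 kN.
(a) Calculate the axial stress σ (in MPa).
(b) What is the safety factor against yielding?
(a) Axial stress σ = P/A. Convert P = 44 kN = 44000 N.
  σ = 44000 / 0.0044 = 1 × 10⁷ Pa = 10 MPa
(b) Safety factor SF = σ_y/σ = 280 / 10 = 28
Final answer: (a) σ = 10 MPa, (b) SF = 28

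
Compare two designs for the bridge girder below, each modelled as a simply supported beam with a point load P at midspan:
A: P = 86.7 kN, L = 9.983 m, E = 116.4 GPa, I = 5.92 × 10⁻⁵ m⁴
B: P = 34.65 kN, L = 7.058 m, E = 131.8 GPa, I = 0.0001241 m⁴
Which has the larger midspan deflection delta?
Model: a simply supported beam with a point load P at midspan, so delta = (P·L^3) / (48·E·I) (SI units).
  A: delta = (86700 × 9.983^3) / (48 × (1.164 × 10¹¹) × (5.92 × 10⁻⁵)) = 0.2608 m = 260.8 mm
  B: delta = (34650 × 7.058^3) / (48 × (1.318 × 10¹¹) × 0.0001241) = 0.01552 m = 15.52 mm
260.8 mm > 15.52 mm, so A is larger.
Final answer: A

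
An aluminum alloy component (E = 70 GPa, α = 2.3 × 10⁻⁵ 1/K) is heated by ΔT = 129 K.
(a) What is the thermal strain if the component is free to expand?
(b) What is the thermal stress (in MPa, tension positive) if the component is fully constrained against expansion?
(a) Free thermal strain ε_th = α·ΔT = (2.3 × 10⁻⁵) × 129 = 0.002967
(b) Fully constrained, the expansion is suppressed, so σ = -E·α·ΔT. Convert E = 70 GPa = 7 × 10¹⁰ Pa.
  σ = -(7 × 10¹⁰) × (2.3 × 10⁻⁵) × 129 = -2.077 × 10⁸ Pa = -207.7 MPa (compressive)
Final answer: (a) ε_th = 0.002967, (b) σ = -207.7 MPa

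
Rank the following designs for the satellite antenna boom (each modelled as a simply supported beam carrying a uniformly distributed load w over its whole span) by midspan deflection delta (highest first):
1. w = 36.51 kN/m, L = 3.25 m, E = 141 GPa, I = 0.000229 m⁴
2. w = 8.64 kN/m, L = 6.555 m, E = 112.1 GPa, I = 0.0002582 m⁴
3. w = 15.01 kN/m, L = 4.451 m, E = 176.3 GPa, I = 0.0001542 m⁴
Model: a simply supported beam carrying a uniformly distributed load w over its whole span, so delta = (5·w·L^4) / (384·E·I) (SI units).
  Case 1: delta = (5 × 36510 × 3.25^4) / (384 × (1.41 × 10¹¹) × 0.000229) = 0.001643 m = 1.643 mm
  Case 2: delta = (5 × 8640 × 6.555^4) / (384 × (1.121 × 10¹¹) × 0.0002582) = 0.007176 m = 7.176 mm
  Case 3: delta = (5 × 15010 × 4.451^4) / (384 × (1.763 × 10¹¹) × 0.0001542) = 0.002822 m = 2.822 mm
Ordering: 7.176 mm (case 2) > 2.822 mm (case 3) > 1.643 mm (case 1)
Final answer: 2, 3, 1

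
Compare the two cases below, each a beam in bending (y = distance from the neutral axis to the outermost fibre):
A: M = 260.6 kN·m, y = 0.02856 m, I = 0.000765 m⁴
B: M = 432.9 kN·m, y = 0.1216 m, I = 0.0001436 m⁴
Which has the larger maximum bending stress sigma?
Model: a beam in bending (y = distance from the neutral axis to the outermost fibre), so sigma = (M·y) / I (SI units).
  A: sigma = (260600 × 0.02856) / 0.000765 = 9.729 × 10⁶ Pa = 9.729 MPa
  B: sigma = (432900 × 0.1216) / 0.0001436 = 3.666 × 10⁸ Pa = 366.6 MPa
366.6 MPa > 9.729 MPa, so B is larger.
Final answer: B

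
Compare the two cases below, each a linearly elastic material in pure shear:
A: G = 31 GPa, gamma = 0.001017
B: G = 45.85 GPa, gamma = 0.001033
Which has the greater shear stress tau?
Model: a linearly elastic material in pure shear, so tau = G·gamma (SI units).
  A: tau = (3.1 × 10¹⁰) × 0.001017 = 3.153 × 10⁷ Pa = 31.53 MPa
  B: tau = (4.585 × 10¹⁰) × 0.001033 = 4.736 × 10⁷ Pa = 47.36 MPa
47.36 MPa > 31.53 MPa, so B is larger.
Final answer: B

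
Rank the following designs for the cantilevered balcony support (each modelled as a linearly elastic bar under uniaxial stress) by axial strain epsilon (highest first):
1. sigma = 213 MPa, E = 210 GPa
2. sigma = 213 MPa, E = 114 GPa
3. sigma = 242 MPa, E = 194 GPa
Model: a linearly elastic bar under uniaxial stress, so epsilon = sigma / E (SI units).
  Case 1: epsilon = (2.13 × 10⁸) / (2.1 × 10¹¹) = 0.001014
  Case 2: epsilon = (2.13 × 10⁸) / (1.14 × 10¹¹) = 0.001868
  Case 3: epsilon = (2.42 × 10⁸) / (1.94 × 10¹¹) = 0.001247
Ordering: 0.001868 (case 2) > 0.001247 (case 3) > 0.001014 (case 1)
Final answer: 2, 3, 1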